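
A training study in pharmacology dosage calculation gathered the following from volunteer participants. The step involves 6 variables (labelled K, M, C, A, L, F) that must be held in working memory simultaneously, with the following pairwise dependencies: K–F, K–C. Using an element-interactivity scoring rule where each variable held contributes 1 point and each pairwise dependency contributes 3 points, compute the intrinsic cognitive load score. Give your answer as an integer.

12

Count of variables held simultaneously: 6.
Count of pairwise dependencies listed: 2.
Element contribution: 6 × 1 = 6.
Interaction contribution: 2 × 3 = 6.
Intrinsic load = 6 + 6 = 12.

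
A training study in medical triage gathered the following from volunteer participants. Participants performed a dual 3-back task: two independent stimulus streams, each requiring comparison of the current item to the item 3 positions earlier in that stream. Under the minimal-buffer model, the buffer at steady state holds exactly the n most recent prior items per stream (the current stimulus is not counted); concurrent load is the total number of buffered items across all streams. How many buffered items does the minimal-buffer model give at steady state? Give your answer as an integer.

6

Each stream's buffer holds its 3 most recent prior items.
Two independent streams: 2 × 3 = 6 buffered items at steady state.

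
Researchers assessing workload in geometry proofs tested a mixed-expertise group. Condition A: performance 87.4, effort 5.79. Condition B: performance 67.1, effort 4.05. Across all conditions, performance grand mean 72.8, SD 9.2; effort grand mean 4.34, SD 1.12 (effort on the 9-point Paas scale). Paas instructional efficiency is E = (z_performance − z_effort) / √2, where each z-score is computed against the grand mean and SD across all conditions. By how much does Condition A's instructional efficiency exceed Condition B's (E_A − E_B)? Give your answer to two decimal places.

Condition A: z_P = (87.4 − 72.8)/9.2 = 1.5870; z_E = (5.79 − 4.34)/1.12 = 1.2946; E_A = (1.5870 − 1.2946)/√2 = 0.2068.
Condition B: z_P = (67.1 − 72.8)/9.2 = -0.6196; z_E = (4.05 − 4.34)/1.12 = -0.2589; E_B = (-0.6196 − (-0.2589))/√2 = -0.2551.
E_A − E_B = 0.2068 − (-0.2551) = 0.4619 ≈ 0.46.

0.46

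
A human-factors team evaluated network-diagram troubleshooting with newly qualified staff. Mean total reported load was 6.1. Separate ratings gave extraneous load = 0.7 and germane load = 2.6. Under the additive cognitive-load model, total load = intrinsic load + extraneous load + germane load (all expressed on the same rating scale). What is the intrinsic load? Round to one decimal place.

intrinsic load = total − extraneous − germane
             = 6.1 − 0.7 − 2.6 = 2.8.

2.8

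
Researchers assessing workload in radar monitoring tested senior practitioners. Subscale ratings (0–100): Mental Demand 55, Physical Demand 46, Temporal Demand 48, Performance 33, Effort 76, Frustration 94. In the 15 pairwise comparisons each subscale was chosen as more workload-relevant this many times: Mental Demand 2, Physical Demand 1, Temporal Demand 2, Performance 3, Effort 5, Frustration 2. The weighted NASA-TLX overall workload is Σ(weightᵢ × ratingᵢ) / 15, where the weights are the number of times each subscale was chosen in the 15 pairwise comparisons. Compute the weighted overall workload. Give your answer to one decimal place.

The tallies are the weights (they sum to 15).
Weighted sum = 2·55 + 1·46 + 2·48 + 3·33 + 5·76 + 2·94
            = 110 + 46 + 96 + 99 + 380 + 188 = 919.
Overall workload = 919 / 15 = 61.2667 ≈ 61.3.

61.3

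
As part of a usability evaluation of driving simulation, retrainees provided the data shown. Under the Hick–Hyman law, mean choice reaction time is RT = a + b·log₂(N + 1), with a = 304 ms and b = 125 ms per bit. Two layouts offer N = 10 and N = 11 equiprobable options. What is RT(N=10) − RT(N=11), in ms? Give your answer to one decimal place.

-15.7

RT(10) = 304 + 125·log₂(11) = 304 + 125·3.4594 = 736.4250 ms.
RT(11) = 304 + 125·log₂(12) = 304 + 125·3.5850 = 752.1250 ms.
Difference = 736.4250 − 752.1250 = -15.7000 ≈ -15.7 ms.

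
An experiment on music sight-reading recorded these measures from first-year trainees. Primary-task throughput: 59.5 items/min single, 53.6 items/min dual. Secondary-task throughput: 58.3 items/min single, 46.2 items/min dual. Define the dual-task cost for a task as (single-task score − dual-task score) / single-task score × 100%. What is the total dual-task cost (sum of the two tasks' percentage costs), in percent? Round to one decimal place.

Primary cost = (59.5 − 53.6) / 59.5 × 100% = 9.9160%.
Secondary cost = (58.3 − 46.2) / 58.3 × 100% = 20.7547%.
Total = 9.9160% + 20.7547% = 30.6707% ≈ 30.7%.

30.7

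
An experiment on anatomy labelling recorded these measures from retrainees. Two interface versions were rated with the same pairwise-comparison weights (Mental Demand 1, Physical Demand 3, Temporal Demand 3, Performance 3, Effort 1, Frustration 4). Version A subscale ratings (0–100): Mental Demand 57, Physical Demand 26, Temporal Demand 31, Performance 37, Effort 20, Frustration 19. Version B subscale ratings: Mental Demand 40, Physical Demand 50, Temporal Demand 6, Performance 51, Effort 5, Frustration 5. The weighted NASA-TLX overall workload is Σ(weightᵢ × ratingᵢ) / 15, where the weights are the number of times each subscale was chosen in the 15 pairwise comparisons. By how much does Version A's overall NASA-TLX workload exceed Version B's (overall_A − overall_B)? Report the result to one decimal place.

3.3

Version A weighted sum = 1·57 + 3·26 + 3·31 + 3·37 + 1·20 + 4·19 = 57 + 78 + 93 + 111 + 20 + 76 = 435; overall_A = 435/15 = 29.0000.
Version B weighted sum = 1·40 + 3·50 + 3·6 + 3·51 + 1·5 + 4·5 = 40 + 150 + 18 + 153 + 5 + 20 = 386; overall_B = 386/15 = 25.7333.
Difference = 29.0000 − 25.7333 = 3.2667 ≈ 3.3.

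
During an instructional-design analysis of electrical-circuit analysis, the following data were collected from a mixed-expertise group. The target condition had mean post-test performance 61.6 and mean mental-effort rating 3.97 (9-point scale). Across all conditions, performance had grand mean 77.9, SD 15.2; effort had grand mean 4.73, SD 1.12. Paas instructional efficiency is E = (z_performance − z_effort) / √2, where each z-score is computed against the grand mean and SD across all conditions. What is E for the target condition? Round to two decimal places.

-0.28

z_performance = (61.6 − 77.9) / 15.2 = -16.3000 / 15.2 = -1.0724.
z_effort = (3.97 − 4.73) / 1.12 = -0.7600 / 1.12 = -0.6786.
z_P − z_E = -1.0724 − (-0.6786) = -0.3938.
E = -0.3938 / √2 = -0.3938 / 1.41421 = -0.2785 ≈ -0.28.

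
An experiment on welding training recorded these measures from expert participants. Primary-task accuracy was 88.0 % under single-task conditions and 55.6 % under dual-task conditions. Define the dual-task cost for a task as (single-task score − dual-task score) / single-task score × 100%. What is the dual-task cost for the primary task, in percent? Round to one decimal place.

36.8

Cost = (88.0 − 55.6) / 88.0 × 100%
     = 32.4000 / 88.0 × 100% = 36.8182%.
≈ 36.8%.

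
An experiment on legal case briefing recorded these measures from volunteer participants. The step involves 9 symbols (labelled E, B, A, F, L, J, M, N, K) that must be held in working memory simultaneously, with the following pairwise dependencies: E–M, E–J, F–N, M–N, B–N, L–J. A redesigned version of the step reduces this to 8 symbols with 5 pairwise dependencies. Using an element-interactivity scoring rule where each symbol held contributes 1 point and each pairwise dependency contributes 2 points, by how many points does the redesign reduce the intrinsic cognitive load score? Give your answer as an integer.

3

Original: 9 × 1 + 6 × 2 = 9 + 12 = 21.
Redesigned: 8 × 1 + 5 × 2 = 8 + 10 = 18.
Reduction = 21 − 18 = 3.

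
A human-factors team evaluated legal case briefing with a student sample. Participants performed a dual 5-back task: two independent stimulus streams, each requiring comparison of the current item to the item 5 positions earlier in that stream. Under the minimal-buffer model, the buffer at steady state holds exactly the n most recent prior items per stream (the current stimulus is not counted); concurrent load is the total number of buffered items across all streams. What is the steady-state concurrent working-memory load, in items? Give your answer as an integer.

10

Each stream's buffer holds its 5 most recent prior items.
Two independent streams: 2 × 5 = 10 buffered items at steady state.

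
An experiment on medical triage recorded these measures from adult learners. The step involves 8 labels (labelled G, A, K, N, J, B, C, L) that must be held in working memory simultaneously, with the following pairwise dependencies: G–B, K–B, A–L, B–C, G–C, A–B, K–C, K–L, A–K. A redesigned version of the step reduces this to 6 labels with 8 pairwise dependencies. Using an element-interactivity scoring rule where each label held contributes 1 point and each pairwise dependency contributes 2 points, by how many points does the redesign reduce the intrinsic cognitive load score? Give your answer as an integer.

4

Original: 8 × 1 + 9 × 2 = 8 + 18 = 26.
Redesigned: 6 × 1 + 8 × 2 = 6 + 16 = 22.
Reduction = 26 − 22 = 4.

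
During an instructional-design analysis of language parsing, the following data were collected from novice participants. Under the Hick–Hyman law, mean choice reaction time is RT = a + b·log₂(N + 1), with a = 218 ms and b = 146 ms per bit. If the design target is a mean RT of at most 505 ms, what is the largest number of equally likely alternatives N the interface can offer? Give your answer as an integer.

2

Set 218 + 146·log₂(N + 1) ≤ 505.
log₂(N + 1) ≤ (505 − 218) / 146 = 1.9658.
N + 1 ≤ 2^1.9658 = 3.9063.
N ≤ 2.9063, so the largest integer N is 2.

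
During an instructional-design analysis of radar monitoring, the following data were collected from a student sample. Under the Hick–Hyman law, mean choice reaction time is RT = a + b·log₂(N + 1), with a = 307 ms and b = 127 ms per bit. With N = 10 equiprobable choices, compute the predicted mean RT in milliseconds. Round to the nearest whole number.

746

log₂(10 + 1) = log₂(11) = 3.4594.
RT = 307 + 127 × 3.4594 = 307 + 439.3438 = 746.3438 ms.
≈ 746 ms.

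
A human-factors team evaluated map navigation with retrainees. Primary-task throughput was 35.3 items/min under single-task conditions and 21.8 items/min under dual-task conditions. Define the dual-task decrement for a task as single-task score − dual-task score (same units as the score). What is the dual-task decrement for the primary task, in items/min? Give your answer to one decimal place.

Decrement = 35.3 − 21.8 = 13.5000 items/min ≈ 13.5 items/min.

13.5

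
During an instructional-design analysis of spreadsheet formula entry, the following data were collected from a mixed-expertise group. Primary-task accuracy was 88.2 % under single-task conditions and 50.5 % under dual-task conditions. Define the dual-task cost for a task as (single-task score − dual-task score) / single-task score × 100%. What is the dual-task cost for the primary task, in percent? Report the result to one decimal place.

42.7

Cost = (88.2 − 50.5) / 88.2 × 100%
     = 37.7000 / 88.2 × 100% = 42.7438%.
≈ 42.7%.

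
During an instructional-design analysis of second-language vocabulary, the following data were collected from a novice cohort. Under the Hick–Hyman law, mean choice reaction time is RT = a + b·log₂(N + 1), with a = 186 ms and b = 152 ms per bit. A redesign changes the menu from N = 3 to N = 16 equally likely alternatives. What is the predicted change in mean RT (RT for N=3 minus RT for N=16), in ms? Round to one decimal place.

RT(3) = 186 + 152·log₂(4) = 186 + 152·2.0000 = 490.0000 ms.
RT(16) = 186 + 152·log₂(17) = 186 + 152·4.0875 = 807.3000 ms.
Difference = 490.0000 − 807.3000 = -317.3000 ≈ -317.3 ms.

-317.3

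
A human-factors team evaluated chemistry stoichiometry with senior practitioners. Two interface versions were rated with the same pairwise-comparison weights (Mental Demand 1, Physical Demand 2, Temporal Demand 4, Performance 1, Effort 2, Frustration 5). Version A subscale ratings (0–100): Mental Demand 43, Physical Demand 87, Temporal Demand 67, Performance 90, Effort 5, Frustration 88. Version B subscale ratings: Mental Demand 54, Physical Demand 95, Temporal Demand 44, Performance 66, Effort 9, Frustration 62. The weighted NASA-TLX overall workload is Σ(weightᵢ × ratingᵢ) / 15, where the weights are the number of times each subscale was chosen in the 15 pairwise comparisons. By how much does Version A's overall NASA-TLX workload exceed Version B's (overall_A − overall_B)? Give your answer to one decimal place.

14.1

Version A weighted sum = 1·43 + 2·87 + 4·67 + 1·90 + 2·5 + 5·88 = 43 + 174 + 268 + 90 + 10 + 440 = 1025; overall_A = 1025/15 = 68.3333.
Version B weighted sum = 1·54 + 2·95 + 4·44 + 1·66 + 2·9 + 5·62 = 54 + 190 + 176 + 66 + 18 + 310 = 814; overall_B = 814/15 = 54.2667.
Difference = 68.3333 − 54.2667 = 14.0666 ≈ 14.1.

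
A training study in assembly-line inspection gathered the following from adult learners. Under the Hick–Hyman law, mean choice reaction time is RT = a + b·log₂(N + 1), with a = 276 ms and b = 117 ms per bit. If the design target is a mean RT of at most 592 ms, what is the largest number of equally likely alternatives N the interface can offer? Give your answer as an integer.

5

Set 276 + 117·log₂(N + 1) ≤ 592.
log₂(N + 1) ≤ (592 − 276) / 117 = 2.7009.
N + 1 ≤ 2^2.7009 = 6.5021.
N ≤ 5.5021, so the largest integer N is 5.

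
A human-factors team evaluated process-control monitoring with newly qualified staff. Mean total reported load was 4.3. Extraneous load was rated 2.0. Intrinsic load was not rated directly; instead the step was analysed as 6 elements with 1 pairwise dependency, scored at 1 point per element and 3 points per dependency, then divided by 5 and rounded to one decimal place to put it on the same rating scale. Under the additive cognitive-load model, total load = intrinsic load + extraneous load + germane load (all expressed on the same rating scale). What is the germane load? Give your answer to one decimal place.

0.5

Intrinsic (element-interactivity): (6 × 1 + 1 × 3) / 5 = 9 / 5 = 1.8000 → 1.8.
germane load = total − intrinsic − extraneous
             = 4.3 − 1.8 − 2.0 = 0.5.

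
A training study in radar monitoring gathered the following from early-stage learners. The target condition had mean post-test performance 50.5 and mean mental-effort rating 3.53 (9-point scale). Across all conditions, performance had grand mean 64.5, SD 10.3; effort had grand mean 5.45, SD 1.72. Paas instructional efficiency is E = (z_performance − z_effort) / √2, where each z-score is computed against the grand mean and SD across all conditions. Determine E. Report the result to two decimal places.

-0.17

z_performance = (50.5 − 64.5) / 10.3 = -14.0000 / 10.3 = -1.3592.
z_effort = (3.53 − 5.45) / 1.72 = -1.9200 / 1.72 = -1.1163.
z_P − z_E = -1.3592 − (-1.1163) = -0.2429.
E = -0.2429 / √2 = -0.2429 / 1.41421 = -0.1718 ≈ -0.17.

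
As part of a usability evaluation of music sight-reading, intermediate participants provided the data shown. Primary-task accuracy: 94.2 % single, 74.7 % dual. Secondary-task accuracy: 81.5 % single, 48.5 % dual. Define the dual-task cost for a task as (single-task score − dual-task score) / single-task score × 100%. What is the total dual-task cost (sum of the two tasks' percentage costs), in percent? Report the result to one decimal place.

61.2

Primary cost = (94.2 − 74.7) / 94.2 × 100% = 20.7006%.
Secondary cost = (81.5 − 48.5) / 81.5 × 100% = 40.4908%.
Total = 20.7006% + 40.4908% = 61.1914% ≈ 61.2%.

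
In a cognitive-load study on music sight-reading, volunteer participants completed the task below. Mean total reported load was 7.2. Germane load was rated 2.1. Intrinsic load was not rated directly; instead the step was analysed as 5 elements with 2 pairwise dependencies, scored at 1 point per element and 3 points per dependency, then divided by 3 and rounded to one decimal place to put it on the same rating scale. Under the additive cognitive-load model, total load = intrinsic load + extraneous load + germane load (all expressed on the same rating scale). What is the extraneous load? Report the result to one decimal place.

Intrinsic (element-interactivity): (5 × 1 + 2 × 3) / 3 = 11 / 3 = 3.6667 → 3.7.
extraneous load = total − intrinsic − germane
             = 7.2 − 3.7 − 2.1 = 1.4.

1.4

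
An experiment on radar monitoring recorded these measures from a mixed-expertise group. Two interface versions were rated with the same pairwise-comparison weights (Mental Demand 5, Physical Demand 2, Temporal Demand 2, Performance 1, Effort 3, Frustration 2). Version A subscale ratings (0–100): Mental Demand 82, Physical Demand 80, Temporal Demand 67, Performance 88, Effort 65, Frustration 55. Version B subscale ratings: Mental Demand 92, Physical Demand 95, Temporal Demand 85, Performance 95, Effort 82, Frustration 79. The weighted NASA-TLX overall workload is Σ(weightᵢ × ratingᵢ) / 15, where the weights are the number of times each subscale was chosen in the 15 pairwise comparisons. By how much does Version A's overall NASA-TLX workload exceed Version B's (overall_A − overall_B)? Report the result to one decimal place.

-14.8

Version A weighted sum = 5·82 + 2·80 + 2·67 + 1·88 + 3·65 + 2·55 = 410 + 160 + 134 + 88 + 195 + 110 = 1097; overall_A = 1097/15 = 73.1333.
Version B weighted sum = 5·92 + 2·95 + 2·85 + 1·95 + 3·82 + 2·79 = 460 + 190 + 170 + 95 + 246 + 158 = 1319; overall_B = 1319/15 = 87.9333.
Difference = 73.1333 − 87.9333 = -14.8000 ≈ -14.8.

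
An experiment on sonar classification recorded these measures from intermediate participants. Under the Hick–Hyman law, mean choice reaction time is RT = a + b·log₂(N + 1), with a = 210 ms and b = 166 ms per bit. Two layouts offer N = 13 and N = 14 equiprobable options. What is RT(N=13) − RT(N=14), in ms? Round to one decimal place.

-16.5

RT(13) = 210 + 166·log₂(14) = 210 + 166·3.8074 = 842.0284 ms.
RT(14) = 210 + 166·log₂(15) = 210 + 166·3.9069 = 858.5454 ms.
Difference = 842.0284 − 858.5454 = -16.5170 ≈ -16.5 ms.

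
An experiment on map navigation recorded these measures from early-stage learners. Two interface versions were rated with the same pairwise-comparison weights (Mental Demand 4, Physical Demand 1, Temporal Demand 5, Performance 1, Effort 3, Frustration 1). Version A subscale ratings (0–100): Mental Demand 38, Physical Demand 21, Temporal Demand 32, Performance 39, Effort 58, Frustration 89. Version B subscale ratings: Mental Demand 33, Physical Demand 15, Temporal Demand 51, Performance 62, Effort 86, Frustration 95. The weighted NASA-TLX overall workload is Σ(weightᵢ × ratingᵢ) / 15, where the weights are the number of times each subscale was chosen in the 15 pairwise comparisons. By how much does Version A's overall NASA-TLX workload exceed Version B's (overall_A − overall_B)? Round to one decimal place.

-12.1

Version A weighted sum = 4·38 + 1·21 + 5·32 + 1·39 + 3·58 + 1·89 = 152 + 21 + 160 + 39 + 174 + 89 = 635; overall_A = 635/15 = 42.3333.
Version B weighted sum = 4·33 + 1·15 + 5·51 + 1·62 + 3·86 + 1·95 = 132 + 15 + 255 + 62 + 258 + 95 = 817; overall_B = 817/15 = 54.4667.
Difference = 42.3333 − 54.4667 = -12.1334 ≈ -12.1.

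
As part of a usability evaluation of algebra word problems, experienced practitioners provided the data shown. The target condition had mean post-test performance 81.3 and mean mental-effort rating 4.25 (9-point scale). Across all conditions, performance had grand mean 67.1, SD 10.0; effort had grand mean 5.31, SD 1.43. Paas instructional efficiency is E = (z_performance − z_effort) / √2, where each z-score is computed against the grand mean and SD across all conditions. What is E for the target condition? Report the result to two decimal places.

1.53

z_performance = (81.3 − 67.1) / 10.0 = 14.2000 / 10.0 = 1.4200.
z_effort = (4.25 − 5.31) / 1.43 = -1.0600 / 1.43 = -0.7413.
z_P − z_E = 1.4200 − (-0.7413) = 2.1613.
E = 2.1613 / √2 = 2.1613 / 1.41421 = 1.5283 ≈ 1.53.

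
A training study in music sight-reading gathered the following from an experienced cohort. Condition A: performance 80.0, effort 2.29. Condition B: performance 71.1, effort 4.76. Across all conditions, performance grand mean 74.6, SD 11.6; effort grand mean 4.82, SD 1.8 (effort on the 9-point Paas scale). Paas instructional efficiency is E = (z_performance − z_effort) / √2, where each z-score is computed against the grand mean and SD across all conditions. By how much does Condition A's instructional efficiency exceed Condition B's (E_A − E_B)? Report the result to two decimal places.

1.51

Condition A: z_P = (80.0 − 74.6)/11.6 = 0.4655; z_E = (2.29 − 4.82)/1.8 = -1.4056; E_A = (0.4655 − (-1.4056))/√2 = 1.3231.
Condition B: z_P = (71.1 − 74.6)/11.6 = -0.3017; z_E = (4.76 − 4.82)/1.8 = -0.0333; E_B = (-0.3017 − (-0.0333))/√2 = -0.1898.
E_A − E_B = 1.3231 − (-0.1898) = 1.5129 ≈ 1.51.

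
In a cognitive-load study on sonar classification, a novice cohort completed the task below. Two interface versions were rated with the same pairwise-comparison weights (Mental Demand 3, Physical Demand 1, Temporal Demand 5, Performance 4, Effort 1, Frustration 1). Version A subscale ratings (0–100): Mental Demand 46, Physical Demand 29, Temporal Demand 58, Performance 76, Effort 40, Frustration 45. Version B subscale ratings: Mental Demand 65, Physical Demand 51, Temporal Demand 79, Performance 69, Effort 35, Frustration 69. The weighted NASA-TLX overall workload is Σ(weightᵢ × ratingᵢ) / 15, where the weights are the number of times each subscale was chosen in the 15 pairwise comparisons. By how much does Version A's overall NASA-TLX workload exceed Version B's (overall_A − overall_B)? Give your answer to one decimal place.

Version A weighted sum = 3·46 + 1·29 + 5·58 + 4·76 + 1·40 + 1·45 = 138 + 29 + 290 + 304 + 40 + 45 = 846; overall_A = 846/15 = 56.4000.
Version B weighted sum = 3·65 + 1·51 + 5·79 + 4·69 + 1·35 + 1·69 = 195 + 51 + 395 + 276 + 35 + 69 = 1021; overall_B = 1021/15 = 68.0667.
Difference = 56.4000 − 68.0667 = -11.6667 ≈ -11.7.

-11.7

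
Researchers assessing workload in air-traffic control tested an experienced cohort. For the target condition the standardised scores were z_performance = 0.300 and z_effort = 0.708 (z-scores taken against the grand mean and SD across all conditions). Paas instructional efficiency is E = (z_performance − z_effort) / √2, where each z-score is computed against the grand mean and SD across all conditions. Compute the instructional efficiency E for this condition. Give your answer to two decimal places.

z_P − z_E = 0.300 − 0.708 = -0.4080.
E = -0.4080 / √2 = -0.4080 / 1.41421 = -0.2885 ≈ -0.29.

-0.29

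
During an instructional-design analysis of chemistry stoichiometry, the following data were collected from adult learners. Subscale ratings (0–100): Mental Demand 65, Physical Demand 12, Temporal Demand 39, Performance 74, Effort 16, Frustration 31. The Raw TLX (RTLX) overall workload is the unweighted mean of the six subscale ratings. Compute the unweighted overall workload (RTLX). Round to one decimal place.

Sum of ratings = 65 + 12 + 39 + 74 + 16 + 31 = 237.
RTLX = 237 / 6 = 39.5000 ≈ 39.5.

39.5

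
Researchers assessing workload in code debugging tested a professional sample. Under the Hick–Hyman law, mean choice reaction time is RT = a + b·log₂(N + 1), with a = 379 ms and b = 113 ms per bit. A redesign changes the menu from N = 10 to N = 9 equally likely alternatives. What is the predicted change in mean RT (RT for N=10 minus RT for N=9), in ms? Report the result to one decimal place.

15.5

RT(10) = 379 + 113·log₂(11) = 379 + 113·3.4594 = 769.9122 ms.
RT(9) = 379 + 113·log₂(10) = 379 + 113·3.3219 = 754.3747 ms.
Difference = 769.9122 − 754.3747 = 15.5375 ≈ 15.5 ms.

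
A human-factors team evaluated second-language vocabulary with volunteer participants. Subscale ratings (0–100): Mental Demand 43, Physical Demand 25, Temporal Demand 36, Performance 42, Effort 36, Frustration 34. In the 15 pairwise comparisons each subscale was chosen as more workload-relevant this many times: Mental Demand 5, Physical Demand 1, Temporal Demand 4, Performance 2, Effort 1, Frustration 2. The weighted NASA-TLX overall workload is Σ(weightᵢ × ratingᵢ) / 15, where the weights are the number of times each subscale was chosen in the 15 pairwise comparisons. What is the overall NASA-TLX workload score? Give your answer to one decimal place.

The tallies are the weights (they sum to 15).
Weighted sum = 5·43 + 1·25 + 4·36 + 2·42 + 1·36 + 2·34
            = 215 + 25 + 144 + 84 + 36 + 68 = 572.
Overall workload = 572 / 15 = 38.1333 ≈ 38.1.

38.1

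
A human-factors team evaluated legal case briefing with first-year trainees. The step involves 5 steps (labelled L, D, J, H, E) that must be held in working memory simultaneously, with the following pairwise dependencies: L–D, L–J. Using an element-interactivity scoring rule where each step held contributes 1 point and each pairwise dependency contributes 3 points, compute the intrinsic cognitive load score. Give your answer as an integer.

Count of steps held simultaneously: 5.
Count of pairwise dependencies listed: 2.
Element contribution: 5 × 1 = 5.
Interaction contribution: 2 × 3 = 6.
Intrinsic load = 5 + 6 = 11.

11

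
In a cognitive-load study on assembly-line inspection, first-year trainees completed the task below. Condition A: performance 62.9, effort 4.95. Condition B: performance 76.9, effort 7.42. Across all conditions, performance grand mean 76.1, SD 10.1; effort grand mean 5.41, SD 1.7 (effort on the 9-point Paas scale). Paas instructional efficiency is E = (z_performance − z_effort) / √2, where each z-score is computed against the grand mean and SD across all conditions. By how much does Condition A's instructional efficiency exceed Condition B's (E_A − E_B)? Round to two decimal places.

Condition A: z_P = (62.9 − 76.1)/10.1 = -1.3069; z_E = (4.95 − 5.41)/1.7 = -0.2706; E_A = (-1.3069 − (-0.2706))/√2 = -0.7328.
Condition B: z_P = (76.9 − 76.1)/10.1 = 0.0792; z_E = (7.42 − 5.41)/1.7 = 1.1824; E_B = (0.0792 − 1.1824)/√2 = -0.7801.
E_A − E_B = -0.7328 − (-0.7801) = 0.0473 ≈ 0.05.

0.05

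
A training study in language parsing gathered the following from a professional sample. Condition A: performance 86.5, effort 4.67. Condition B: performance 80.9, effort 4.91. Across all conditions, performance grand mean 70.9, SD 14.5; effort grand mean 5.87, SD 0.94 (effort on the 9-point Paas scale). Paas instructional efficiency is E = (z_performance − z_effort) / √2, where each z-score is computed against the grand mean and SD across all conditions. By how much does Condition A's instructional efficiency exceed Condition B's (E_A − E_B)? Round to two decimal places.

0.45

Condition A: z_P = (86.5 − 70.9)/14.5 = 1.0759; z_E = (4.67 − 5.87)/0.94 = -1.2766; E_A = (1.0759 − (-1.2766))/√2 = 1.6635.
Condition B: z_P = (80.9 − 70.9)/14.5 = 0.6897; z_E = (4.91 − 5.87)/0.94 = -1.0213; E_B = (0.6897 − (-1.0213))/√2 = 1.2099.
E_A − E_B = 1.6635 − 1.2099 = 0.4536 ≈ 0.45.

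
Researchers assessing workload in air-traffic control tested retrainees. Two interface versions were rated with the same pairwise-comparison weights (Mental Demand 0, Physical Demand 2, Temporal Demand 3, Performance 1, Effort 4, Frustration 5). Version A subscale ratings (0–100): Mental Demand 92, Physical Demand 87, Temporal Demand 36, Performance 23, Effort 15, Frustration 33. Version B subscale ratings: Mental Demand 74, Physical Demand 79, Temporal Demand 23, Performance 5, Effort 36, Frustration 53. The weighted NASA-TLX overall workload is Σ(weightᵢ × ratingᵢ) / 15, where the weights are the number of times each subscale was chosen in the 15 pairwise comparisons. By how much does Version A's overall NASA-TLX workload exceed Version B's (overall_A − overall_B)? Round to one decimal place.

-7.4

Version A weighted sum = 0·92 + 2·87 + 3·36 + 1·23 + 4·15 + 5·33 = 0 + 174 + 108 + 23 + 60 + 165 = 530; overall_A = 530/15 = 35.3333.
Version B weighted sum = 0·74 + 2·79 + 3·23 + 1·5 + 4·36 + 5·53 = 0 + 158 + 69 + 5 + 144 + 265 = 641; overall_B = 641/15 = 42.7333.
Difference = 35.3333 − 42.7333 = -7.4000 ≈ -7.4.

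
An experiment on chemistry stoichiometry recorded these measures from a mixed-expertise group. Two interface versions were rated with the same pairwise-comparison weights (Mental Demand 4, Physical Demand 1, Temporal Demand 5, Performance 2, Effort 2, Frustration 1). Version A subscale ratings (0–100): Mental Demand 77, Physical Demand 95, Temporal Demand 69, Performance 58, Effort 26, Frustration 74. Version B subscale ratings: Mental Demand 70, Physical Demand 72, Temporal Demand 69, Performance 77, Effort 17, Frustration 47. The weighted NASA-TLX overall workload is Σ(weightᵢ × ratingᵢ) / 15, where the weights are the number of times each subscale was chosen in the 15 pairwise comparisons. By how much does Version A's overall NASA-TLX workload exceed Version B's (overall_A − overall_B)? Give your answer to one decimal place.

3.9

Version A weighted sum = 4·77 + 1·95 + 5·69 + 2·58 + 2·26 + 1·74 = 308 + 95 + 345 + 116 + 52 + 74 = 990; overall_A = 990/15 = 66.0000.
Version B weighted sum = 4·70 + 1·72 + 5·69 + 2·77 + 2·17 + 1·47 = 280 + 72 + 345 + 154 + 34 + 47 = 932; overall_B = 932/15 = 62.1333.
Difference = 66.0000 − 62.1333 = 3.8667 ≈ 3.9.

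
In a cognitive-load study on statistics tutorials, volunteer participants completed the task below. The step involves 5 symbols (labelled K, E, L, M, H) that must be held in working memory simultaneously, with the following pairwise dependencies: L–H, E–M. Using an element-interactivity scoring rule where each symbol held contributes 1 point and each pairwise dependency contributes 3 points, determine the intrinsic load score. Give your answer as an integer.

Count of symbols held simultaneously: 5.
Count of pairwise dependencies listed: 2.
Element contribution: 5 × 1 = 5.
Interaction contribution: 2 × 3 = 6.
Intrinsic load = 5 + 6 = 11.

11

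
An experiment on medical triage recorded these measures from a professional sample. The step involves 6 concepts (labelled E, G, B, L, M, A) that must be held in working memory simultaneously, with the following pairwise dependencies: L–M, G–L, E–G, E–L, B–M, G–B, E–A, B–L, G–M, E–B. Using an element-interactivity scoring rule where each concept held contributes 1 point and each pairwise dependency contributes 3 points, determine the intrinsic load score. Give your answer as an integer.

36

Count of concepts held simultaneously: 6.
Count of pairwise dependencies listed: 10.
Element contribution: 6 × 1 = 6.
Interaction contribution: 10 × 3 = 30.
Intrinsic load = 6 + 30 = 36.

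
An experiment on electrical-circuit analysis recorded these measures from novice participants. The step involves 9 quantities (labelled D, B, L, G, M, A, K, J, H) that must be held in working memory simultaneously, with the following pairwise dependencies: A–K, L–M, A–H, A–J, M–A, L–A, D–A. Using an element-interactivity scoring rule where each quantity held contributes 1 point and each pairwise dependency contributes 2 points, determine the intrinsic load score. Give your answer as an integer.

Count of quantities held simultaneously: 9.
Count of pairwise dependencies listed: 7.
Element contribution: 9 × 1 = 9.
Interaction contribution: 7 × 2 = 14.
Intrinsic load = 9 + 14 = 23.

23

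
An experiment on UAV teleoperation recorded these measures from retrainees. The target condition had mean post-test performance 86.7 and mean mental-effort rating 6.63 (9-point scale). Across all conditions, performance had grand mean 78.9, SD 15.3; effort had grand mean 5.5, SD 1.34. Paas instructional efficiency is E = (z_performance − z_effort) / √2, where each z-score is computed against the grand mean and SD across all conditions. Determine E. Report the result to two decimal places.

-0.24

z_performance = (86.7 − 78.9) / 15.3 = 7.8000 / 15.3 = 0.5098.
z_effort = (6.63 − 5.5) / 1.34 = 1.1300 / 1.34 = 0.8433.
z_P − z_E = 0.5098 − 0.8433 = -0.3335.
E = -0.3335 / √2 = -0.3335 / 1.41421 = -0.2358 ≈ -0.24.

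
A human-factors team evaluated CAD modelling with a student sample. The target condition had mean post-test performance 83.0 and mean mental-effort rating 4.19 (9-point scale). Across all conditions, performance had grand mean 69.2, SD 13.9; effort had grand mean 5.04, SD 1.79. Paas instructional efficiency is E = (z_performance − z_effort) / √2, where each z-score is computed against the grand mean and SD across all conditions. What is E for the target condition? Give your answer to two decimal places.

z_performance = (83.0 − 69.2) / 13.9 = 13.8000 / 13.9 = 0.9928.
z_effort = (4.19 − 5.04) / 1.79 = -0.8500 / 1.79 = -0.4749.
z_P − z_E = 0.9928 − (-0.4749) = 1.4677.
E = 1.4677 / √2 = 1.4677 / 1.41421 = 1.0378 ≈ 1.04.

1.04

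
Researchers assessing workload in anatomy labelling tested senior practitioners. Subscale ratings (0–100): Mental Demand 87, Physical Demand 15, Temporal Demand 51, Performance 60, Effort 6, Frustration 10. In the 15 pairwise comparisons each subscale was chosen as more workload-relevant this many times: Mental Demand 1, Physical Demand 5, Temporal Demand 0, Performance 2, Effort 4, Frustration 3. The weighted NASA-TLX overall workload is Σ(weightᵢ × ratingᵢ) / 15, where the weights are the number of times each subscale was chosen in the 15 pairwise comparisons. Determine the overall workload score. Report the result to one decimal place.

The tallies are the weights (they sum to 15).
Weighted sum = 1·87 + 5·15 + 0·51 + 2·60 + 4·6 + 3·10
            = 87 + 75 + 0 + 120 + 24 + 30 = 336.
Overall workload = 336 / 15 = 22.4000 ≈ 22.4.

22.4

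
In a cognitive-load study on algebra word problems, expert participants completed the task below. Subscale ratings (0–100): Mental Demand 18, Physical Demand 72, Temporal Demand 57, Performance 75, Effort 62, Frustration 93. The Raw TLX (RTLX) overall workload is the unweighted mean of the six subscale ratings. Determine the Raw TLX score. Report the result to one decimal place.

62.8

Sum of ratings = 18 + 72 + 57 + 75 + 62 + 93 = 377.
RTLX = 377 / 6 = 62.8333 ≈ 62.8.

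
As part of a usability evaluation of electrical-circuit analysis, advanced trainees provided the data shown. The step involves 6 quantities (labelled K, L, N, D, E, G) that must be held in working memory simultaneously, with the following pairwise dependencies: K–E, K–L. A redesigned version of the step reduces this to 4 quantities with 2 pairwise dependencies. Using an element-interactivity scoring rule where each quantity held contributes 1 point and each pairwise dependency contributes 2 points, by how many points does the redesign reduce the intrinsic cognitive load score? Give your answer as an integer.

2

Original: 6 × 1 + 2 × 2 = 6 + 4 = 10.
Redesigned: 4 × 1 + 2 × 2 = 4 + 4 = 8.
Reduction = 10 − 8 = 2.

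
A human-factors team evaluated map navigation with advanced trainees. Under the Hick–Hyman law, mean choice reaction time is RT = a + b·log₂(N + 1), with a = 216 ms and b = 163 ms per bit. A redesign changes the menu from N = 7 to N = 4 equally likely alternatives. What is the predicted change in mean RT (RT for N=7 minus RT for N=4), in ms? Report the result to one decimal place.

110.5

RT(7) = 216 + 163·log₂(8) = 216 + 163·3.0000 = 705.0000 ms.
RT(4) = 216 + 163·log₂(5) = 216 + 163·2.3219 = 594.4697 ms.
Difference = 705.0000 − 594.4697 = 110.5303 ≈ 110.5 ms.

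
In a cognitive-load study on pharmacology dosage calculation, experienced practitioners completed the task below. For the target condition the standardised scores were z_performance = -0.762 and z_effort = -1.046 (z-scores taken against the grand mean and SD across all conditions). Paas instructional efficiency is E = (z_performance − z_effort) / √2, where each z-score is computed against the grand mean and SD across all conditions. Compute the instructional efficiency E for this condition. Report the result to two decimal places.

z_P − z_E = -0.762 − (-1.046) = 0.2840.
E = 0.2840 / √2 = 0.2840 / 1.41421 = 0.2008 ≈ 0.20.

0.20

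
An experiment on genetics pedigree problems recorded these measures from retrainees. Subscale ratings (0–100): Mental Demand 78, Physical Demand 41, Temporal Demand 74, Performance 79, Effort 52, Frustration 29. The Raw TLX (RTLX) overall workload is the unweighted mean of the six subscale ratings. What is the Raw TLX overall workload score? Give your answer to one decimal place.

58.8

Sum of ratings = 78 + 41 + 74 + 79 + 52 + 29 = 353.
RTLX = 353 / 6 = 58.8333 ≈ 58.8.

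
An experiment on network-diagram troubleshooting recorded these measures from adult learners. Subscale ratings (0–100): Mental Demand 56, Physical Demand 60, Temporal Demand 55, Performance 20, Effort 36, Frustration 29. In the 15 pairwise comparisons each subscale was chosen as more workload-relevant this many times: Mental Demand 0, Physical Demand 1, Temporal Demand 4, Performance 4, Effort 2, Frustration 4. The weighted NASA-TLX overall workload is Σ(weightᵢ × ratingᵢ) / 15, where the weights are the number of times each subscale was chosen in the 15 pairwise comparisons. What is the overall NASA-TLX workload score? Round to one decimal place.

36.5

The tallies are the weights (they sum to 15).
Weighted sum = 0·56 + 1·60 + 4·55 + 4·20 + 2·36 + 4·29
            = 0 + 60 + 220 + 80 + 72 + 116 = 548.
Overall workload = 548 / 15 = 36.5333 ≈ 36.5.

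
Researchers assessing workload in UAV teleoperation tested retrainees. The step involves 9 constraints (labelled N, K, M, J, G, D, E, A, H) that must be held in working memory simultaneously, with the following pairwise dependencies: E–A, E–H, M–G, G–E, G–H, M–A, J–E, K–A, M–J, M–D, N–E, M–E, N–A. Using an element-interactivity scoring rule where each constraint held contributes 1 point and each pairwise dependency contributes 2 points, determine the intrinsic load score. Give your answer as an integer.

35

Count of constraints held simultaneously: 9.
Count of pairwise dependencies listed: 13.
Element contribution: 9 × 1 = 9.
Interaction contribution: 13 × 2 = 26.
Intrinsic load = 9 + 26 = 35.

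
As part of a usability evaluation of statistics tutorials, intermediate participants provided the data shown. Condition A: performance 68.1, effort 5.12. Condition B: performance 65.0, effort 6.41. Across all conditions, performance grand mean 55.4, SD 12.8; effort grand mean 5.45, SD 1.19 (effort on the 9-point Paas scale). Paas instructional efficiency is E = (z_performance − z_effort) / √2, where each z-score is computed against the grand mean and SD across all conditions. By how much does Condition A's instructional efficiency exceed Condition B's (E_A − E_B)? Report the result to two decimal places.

Condition A: z_P = (68.1 − 55.4)/12.8 = 0.9922; z_E = (5.12 − 5.45)/1.19 = -0.2773; E_A = (0.9922 − (-0.2773))/√2 = 0.8977.
Condition B: z_P = (65.0 − 55.4)/12.8 = 0.7500; z_E = (6.41 − 5.45)/1.19 = 0.8067; E_B = (0.7500 − 0.8067)/√2 = -0.0401.
E_A − E_B = 0.8977 − (-0.0401) = 0.9378 ≈ 0.94.

0.94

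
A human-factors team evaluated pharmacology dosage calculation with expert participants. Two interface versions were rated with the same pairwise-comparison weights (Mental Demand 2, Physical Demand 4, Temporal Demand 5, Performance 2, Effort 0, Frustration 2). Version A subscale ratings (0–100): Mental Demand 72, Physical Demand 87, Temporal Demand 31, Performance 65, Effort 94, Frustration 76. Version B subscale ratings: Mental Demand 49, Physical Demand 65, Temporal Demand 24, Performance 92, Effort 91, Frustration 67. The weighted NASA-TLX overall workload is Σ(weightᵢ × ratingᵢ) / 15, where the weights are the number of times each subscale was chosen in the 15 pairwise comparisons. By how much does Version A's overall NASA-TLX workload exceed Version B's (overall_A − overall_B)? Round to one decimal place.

Version A weighted sum = 2·72 + 4·87 + 5·31 + 2·65 + 0·94 + 2·76 = 144 + 348 + 155 + 130 + 0 + 152 = 929; overall_A = 929/15 = 61.9333.
Version B weighted sum = 2·49 + 4·65 + 5·24 + 2·92 + 0·91 + 2·67 = 98 + 260 + 120 + 184 + 0 + 134 = 796; overall_B = 796/15 = 53.0667.
Difference = 61.9333 − 53.0667 = 8.8666 ≈ 8.9.

8.9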